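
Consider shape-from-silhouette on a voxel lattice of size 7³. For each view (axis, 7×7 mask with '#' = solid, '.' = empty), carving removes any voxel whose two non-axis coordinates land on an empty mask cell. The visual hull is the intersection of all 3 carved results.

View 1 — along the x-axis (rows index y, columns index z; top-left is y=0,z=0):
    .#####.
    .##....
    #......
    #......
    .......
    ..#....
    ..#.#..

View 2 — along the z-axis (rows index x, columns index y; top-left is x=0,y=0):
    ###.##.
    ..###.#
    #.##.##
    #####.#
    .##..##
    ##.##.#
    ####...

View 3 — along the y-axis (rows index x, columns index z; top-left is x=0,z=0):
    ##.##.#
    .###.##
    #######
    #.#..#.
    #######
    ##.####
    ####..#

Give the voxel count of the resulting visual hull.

|visual hull| = 42

initial block: 7^3 = 343
carve view 1 (along x, YZ-mask fill 12/49): 84 voxels remain
carve view 2 (along z, XY-mask fill 33/49): 59 voxels remain
carve view 3 (along y, XZ-mask fill 38/49): 42 voxels remain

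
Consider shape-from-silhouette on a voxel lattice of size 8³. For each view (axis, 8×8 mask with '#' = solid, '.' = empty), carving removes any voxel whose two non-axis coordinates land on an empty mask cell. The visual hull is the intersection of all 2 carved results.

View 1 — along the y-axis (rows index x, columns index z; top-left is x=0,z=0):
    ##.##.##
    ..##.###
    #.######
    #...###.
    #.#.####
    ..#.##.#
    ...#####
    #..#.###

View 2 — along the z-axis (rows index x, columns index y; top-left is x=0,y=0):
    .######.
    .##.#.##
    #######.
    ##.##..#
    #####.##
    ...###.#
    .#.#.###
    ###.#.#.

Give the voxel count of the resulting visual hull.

238 voxels

before carving: 512 voxels (8×8×8)
V1 y: intersect with XZ mask (42 set) -- 336 left
V2 z: intersect with XY mask (44 set) -- 238 left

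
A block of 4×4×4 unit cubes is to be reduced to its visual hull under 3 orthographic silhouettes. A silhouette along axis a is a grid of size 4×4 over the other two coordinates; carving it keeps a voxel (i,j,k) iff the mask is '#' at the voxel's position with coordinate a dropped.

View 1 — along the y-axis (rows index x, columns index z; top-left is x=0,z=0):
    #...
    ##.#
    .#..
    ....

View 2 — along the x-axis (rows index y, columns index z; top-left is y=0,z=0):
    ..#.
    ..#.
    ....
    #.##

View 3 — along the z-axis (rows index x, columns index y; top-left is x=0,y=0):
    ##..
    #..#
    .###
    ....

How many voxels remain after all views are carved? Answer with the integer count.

start: 4×4×4 = 64 voxels
V1 y: intersect with XZ mask (5 set) -- 20 left
V2 x: intersect with YZ mask (5 set) -- 3 left
V3 z: intersect with XY mask (7 set) -- 2 left

voxel count = 2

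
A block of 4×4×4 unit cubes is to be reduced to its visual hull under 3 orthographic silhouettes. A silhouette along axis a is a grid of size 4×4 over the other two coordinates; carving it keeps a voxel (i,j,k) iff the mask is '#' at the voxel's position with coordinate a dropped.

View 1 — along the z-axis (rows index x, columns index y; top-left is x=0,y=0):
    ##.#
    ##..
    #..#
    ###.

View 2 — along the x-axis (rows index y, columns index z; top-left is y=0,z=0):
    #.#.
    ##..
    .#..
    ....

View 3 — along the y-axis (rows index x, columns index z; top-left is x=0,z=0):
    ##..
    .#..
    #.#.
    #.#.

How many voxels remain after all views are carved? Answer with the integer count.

voxel count = 9

initial block: 4^3 = 64
carve view 1 (along z, XY-mask fill 10/16): 40 voxels remain
carve view 2 (along x, YZ-mask fill 5/16): 15 voxels remain
carve view 3 (along y, XZ-mask fill 7/16): 9 voxels remain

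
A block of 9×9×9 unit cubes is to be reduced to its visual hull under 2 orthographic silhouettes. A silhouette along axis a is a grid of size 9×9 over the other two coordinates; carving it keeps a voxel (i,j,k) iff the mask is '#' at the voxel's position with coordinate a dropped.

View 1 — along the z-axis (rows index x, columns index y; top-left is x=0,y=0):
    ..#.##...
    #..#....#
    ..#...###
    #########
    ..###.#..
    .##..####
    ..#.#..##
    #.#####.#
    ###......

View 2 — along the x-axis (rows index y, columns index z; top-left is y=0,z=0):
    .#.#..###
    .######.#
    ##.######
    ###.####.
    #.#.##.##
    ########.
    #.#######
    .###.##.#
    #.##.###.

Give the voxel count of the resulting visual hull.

remaining voxels: 295

before carving: 729 voxels (9×9×9)
step 1: project along z, AND mask (43/81) → |grid| = 387
step 2: project along x, AND mask (61/81) → |grid| = 295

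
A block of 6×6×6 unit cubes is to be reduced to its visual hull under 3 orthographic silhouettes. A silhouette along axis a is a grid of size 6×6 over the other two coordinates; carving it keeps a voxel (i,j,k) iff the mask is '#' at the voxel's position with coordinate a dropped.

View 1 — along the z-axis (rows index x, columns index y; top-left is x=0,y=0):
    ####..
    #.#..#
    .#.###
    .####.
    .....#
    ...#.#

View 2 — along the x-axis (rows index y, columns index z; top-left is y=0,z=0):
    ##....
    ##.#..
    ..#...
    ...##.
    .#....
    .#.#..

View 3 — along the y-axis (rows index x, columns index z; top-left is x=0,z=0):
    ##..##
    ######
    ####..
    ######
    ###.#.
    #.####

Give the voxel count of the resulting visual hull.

full grid |V| = 216
  1. axis=2 (XY plane), |mask|=18  ⇒  voxels=108
  2. axis=0 (YZ plane), |mask|=11  ⇒  voxels=34
  3. axis=1 (XZ plane), |mask|=29  ⇒  voxels=28

remaining voxels: 28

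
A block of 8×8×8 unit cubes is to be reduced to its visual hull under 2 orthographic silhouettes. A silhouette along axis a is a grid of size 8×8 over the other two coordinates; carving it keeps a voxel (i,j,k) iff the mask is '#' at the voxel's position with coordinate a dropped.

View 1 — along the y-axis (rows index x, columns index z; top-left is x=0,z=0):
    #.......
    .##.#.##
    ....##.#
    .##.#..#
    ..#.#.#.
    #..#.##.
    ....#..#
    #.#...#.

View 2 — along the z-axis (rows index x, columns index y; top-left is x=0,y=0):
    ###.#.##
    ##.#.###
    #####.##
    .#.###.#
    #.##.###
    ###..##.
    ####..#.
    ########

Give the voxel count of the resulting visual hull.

|visual hull| = 149

initial block: 8^3 = 512
carve view 1 (along y, XZ-mask fill 25/64): 200 voxels remain
carve view 2 (along z, XY-mask fill 48/64): 149 voxels remain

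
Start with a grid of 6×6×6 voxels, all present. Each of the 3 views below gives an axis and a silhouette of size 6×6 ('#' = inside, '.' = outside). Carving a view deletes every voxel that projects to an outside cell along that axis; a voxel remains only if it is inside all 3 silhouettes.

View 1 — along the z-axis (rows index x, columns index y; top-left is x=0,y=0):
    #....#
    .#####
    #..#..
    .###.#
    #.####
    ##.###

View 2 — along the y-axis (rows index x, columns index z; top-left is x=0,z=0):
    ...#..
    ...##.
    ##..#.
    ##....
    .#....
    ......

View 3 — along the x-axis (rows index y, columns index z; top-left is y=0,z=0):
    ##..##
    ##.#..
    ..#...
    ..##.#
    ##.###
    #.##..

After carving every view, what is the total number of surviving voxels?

|visual hull| = 14

start: 6×6×6 = 216 voxels
after view 1 [z-axis, 23 of 36 cells solid] → remaining = 138
after view 2 [y-axis, 9 of 36 cells solid] → remaining = 31
after view 3 [x-axis, 19 of 36 cells solid] → remaining = 14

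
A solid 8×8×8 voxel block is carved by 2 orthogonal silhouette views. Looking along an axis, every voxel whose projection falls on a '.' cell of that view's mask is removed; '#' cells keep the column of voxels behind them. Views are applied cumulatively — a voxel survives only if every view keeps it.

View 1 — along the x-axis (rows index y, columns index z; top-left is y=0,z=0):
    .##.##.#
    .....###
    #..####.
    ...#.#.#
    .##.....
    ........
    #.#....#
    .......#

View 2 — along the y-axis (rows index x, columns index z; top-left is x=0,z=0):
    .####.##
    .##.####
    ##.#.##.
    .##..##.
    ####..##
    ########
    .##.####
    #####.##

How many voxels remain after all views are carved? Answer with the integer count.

before carving: 512 voxels (8×8×8)
V1 x: intersect with YZ mask (22 set) -- 176 left
V2 y: intersect with XZ mask (48 set) -- 131 left

remaining voxels: 131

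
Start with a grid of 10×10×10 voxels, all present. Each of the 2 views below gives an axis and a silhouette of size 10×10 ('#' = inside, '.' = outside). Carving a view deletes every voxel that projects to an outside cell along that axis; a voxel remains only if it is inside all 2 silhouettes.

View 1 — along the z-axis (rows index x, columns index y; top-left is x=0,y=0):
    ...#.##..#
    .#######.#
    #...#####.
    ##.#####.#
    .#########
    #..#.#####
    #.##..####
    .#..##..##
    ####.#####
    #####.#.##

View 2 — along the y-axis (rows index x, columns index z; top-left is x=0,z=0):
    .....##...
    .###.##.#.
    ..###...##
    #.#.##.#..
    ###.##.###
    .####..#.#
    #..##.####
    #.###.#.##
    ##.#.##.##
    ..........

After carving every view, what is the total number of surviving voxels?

|visual hull| = 387

full grid |V| = 1000
carve view 1 (along z, XY-mask fill 71/100): 710 voxels remain
carve view 2 (along y, XZ-mask fill 53/100): 387 voxels remain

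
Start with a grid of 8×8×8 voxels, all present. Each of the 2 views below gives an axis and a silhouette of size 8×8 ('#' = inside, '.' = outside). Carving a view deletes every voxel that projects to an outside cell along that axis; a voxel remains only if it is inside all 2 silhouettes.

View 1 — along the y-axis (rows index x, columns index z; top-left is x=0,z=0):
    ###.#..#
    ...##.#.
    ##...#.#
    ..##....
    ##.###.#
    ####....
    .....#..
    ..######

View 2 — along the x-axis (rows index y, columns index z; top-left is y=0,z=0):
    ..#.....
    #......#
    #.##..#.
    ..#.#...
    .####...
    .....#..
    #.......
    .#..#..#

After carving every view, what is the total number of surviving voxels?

before carving: 512 voxels (8×8×8)
carve view 1 (along y, XZ-mask fill 31/64): 248 voxels remain
carve view 2 (along x, YZ-mask fill 18/64): 72 voxels remain

72 voxels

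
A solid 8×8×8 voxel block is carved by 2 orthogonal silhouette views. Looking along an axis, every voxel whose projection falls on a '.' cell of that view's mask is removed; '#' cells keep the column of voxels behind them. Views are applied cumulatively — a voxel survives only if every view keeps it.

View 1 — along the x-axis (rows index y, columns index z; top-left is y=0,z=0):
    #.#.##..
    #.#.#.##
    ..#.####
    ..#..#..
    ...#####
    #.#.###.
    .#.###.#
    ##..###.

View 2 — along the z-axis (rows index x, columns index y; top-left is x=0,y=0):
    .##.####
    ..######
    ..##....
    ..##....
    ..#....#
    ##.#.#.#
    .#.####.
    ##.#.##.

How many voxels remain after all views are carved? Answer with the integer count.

|visual hull| = 145

full grid |V| = 512
step 1: project along x, AND mask (36/64) → |grid| = 288
step 2: project along z, AND mask (33/64) → |grid| = 145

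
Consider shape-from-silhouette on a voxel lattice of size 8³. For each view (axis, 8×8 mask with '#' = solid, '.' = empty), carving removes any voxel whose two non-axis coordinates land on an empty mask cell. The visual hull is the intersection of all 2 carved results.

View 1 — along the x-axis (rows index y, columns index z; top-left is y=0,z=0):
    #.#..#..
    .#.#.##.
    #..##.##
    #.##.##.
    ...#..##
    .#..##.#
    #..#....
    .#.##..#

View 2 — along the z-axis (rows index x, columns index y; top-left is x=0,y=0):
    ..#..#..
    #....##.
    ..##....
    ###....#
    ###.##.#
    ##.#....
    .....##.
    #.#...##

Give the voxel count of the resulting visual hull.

voxel count = 99

full grid |V| = 512
carve view 1 (along x, YZ-mask fill 30/64): 240 voxels remain
carve view 2 (along z, XY-mask fill 26/64): 99 voxels remain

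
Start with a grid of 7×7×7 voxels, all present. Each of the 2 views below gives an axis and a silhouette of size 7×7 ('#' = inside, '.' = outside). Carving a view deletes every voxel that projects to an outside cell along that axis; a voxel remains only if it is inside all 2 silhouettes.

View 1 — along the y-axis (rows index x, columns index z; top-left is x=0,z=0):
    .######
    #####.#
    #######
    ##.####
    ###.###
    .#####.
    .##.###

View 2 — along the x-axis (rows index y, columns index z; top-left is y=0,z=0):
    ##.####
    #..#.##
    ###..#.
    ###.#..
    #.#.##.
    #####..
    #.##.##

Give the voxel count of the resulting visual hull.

initial block: 7^3 = 343
after view 1 [y-axis, 41 of 49 cells solid] → remaining = 287
after view 2 [x-axis, 32 of 49 cells solid] → remaining = 182

voxel count = 182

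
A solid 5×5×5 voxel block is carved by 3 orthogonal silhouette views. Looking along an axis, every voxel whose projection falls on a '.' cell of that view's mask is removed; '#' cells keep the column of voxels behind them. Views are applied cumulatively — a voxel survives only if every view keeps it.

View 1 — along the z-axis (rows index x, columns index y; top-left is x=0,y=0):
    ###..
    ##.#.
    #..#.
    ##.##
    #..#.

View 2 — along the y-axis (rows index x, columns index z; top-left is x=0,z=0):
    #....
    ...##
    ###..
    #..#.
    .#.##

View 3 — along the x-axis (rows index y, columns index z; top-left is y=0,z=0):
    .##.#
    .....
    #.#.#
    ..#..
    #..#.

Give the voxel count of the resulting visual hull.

9 voxels

start: 5×5×5 = 125 voxels
step 1: project along z, AND mask (14/25) → |grid| = 70
step 2: project along y, AND mask (11/25) → |grid| = 29
step 3: project along x, AND mask (9/25) → |grid| = 9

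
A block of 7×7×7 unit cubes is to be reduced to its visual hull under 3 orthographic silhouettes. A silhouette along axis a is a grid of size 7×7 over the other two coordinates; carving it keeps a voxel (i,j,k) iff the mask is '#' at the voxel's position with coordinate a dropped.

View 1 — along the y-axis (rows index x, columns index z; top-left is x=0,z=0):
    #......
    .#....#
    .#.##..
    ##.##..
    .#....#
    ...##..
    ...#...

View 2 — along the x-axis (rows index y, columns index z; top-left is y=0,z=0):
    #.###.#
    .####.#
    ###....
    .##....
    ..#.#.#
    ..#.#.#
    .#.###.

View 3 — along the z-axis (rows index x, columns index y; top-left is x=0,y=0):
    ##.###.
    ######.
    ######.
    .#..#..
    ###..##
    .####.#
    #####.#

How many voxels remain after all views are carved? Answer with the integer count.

before carving: 343 voxels (7×7×7)
[1] y-view keeps 15 columns → grid now 105
[2] x-view keeps 25 columns → grid now 55
[3] z-view keeps 35 columns → grid now 35

35 voxels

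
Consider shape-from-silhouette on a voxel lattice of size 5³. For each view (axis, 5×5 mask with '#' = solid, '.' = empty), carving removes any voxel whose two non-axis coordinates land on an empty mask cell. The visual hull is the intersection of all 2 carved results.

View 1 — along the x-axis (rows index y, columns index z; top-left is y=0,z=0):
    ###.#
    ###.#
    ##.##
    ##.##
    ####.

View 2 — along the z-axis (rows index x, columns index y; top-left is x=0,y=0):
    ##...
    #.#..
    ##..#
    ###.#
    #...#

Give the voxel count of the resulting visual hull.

voxel count = 52

start: 5×5×5 = 125 voxels
step 1: project along x, AND mask (20/25) → |grid| = 100
step 2: project along z, AND mask (13/25) → |grid| = 52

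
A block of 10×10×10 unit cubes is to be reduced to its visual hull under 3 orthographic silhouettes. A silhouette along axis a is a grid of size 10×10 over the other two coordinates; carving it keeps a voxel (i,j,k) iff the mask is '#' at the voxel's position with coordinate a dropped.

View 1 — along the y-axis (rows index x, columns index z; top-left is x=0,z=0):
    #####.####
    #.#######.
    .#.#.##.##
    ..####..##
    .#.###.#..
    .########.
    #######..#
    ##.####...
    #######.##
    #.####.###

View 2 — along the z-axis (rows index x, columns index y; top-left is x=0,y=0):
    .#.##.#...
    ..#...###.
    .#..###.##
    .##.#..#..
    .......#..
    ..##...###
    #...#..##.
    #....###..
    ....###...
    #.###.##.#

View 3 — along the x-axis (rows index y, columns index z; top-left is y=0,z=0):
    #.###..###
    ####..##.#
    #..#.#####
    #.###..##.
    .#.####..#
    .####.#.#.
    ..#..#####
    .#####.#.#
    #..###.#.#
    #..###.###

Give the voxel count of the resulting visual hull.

voxel count = 207

full grid |V| = 1000
  1. axis=1 (XZ plane), |mask|=73  ⇒  voxels=730
  2. axis=2 (XY plane), |mask|=42  ⇒  voxels=312
  3. axis=0 (YZ plane), |mask|=65  ⇒  voxels=207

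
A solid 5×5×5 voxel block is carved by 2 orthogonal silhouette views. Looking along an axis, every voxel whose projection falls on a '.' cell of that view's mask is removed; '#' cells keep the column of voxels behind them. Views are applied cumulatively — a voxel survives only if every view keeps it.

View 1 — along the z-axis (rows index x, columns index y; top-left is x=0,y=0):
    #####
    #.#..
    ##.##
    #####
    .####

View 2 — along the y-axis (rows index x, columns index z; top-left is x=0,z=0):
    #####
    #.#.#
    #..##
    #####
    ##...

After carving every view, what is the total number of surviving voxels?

remaining voxels: 76

before carving: 125 voxels (5×5×5)
[1] z-view keeps 20 columns → grid now 100
[2] y-view keeps 18 columns → grid now 76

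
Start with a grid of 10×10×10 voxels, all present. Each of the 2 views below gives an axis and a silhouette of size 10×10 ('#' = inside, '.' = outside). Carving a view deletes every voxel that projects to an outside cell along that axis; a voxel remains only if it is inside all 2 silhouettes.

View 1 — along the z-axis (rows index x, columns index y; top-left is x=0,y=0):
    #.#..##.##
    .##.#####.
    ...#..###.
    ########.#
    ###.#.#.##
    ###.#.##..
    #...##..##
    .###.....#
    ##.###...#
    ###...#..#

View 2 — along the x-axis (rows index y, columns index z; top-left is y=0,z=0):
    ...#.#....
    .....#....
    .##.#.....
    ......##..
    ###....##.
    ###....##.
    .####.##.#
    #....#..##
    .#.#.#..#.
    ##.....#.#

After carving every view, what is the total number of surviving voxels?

218 voxels

before carving: 1000 voxels (10×10×10)
[1] z-view keeps 59 columns → grid now 590
[2] x-view keeps 37 columns → grid now 218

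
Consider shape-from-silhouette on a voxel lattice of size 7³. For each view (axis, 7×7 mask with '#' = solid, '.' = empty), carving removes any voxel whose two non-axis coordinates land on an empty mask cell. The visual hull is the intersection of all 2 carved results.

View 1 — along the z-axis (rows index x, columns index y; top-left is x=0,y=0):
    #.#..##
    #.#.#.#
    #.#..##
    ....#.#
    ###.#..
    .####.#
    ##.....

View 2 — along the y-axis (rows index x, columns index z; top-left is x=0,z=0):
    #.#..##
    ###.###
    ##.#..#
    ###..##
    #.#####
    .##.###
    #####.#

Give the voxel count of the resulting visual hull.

voxel count = 127

before carving: 343 voxels (7×7×7)
V1 z: intersect with XY mask (25 set) -- 175 left
V2 y: intersect with XZ mask (36 set) -- 127 left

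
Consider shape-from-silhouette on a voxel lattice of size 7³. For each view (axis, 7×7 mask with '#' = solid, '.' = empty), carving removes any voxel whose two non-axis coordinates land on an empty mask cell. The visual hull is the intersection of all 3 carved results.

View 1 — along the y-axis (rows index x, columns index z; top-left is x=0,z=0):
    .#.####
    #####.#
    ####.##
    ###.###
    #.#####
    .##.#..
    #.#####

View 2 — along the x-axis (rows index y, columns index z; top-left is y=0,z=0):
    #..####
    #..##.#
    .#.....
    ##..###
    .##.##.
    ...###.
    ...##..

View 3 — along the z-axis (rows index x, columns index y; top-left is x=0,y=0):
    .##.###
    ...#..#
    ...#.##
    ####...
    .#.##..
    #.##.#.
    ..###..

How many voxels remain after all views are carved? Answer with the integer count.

remaining voxels: 61

start: 7×7×7 = 343 voxels
V1 y: intersect with XZ mask (38 set) -- 266 left
V2 x: intersect with YZ mask (24 set) -- 130 left
V3 z: intersect with XY mask (24 set) -- 61 left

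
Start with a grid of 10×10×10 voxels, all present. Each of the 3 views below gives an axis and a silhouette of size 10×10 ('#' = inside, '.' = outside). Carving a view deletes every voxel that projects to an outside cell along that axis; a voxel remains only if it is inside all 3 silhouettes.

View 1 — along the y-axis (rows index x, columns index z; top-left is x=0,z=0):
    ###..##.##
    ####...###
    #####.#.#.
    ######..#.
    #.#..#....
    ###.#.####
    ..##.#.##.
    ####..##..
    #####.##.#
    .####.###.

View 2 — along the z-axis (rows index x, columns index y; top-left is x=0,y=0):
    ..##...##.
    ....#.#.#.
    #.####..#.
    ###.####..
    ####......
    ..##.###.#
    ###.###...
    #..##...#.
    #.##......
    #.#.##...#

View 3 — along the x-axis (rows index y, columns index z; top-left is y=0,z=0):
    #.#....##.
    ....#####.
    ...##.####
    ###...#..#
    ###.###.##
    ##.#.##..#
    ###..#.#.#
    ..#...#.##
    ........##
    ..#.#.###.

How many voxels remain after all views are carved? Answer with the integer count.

full grid |V| = 1000
V1 y: intersect with XZ mask (65 set) -- 650 left
V2 z: intersect with XY mask (48 set) -- 313 left
V3 x: intersect with YZ mask (51 set) -- 168 left

|visual hull| = 168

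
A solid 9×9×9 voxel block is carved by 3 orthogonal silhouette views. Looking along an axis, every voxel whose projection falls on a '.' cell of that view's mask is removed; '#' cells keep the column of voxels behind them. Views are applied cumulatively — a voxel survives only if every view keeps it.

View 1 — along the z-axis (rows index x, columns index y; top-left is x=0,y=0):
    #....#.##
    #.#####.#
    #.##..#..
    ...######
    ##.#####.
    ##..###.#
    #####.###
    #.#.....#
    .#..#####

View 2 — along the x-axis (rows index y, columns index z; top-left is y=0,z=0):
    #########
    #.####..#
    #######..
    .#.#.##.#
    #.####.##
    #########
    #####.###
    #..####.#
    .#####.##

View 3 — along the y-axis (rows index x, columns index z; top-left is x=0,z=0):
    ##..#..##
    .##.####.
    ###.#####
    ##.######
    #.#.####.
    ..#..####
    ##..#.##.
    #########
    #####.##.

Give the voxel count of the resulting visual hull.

253 voxels

initial block: 9^3 = 729
[1] z-view keeps 51 columns → grid now 459
[2] x-view keeps 64 columns → grid now 371
[3] y-view keeps 59 columns → grid now 253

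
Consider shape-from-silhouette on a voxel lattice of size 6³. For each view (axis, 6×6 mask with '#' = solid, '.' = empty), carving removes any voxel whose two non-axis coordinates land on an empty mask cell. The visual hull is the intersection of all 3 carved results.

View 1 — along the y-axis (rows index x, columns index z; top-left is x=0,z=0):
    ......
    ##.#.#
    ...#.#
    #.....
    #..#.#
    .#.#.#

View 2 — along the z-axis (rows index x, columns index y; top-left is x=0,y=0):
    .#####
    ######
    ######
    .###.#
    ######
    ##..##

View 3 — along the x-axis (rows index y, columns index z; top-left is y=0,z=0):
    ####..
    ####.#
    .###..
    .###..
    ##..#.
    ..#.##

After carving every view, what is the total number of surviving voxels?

full grid |V| = 216
V1 y: intersect with XZ mask (13 set) -- 78 left
V2 z: intersect with XY mask (31 set) -- 70 left
V3 x: intersect with YZ mask (21 set) -- 37 left

remaining voxels: 37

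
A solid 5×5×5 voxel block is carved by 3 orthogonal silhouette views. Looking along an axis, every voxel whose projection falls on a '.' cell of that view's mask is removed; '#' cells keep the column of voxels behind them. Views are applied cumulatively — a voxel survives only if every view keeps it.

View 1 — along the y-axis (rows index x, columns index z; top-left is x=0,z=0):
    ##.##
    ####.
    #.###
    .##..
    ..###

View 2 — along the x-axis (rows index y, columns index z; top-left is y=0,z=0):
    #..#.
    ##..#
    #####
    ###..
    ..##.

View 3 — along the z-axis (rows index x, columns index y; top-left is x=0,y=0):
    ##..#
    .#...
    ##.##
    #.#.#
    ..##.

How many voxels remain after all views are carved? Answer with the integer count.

start: 5×5×5 = 125 voxels
step 1: project along y, AND mask (17/25) → |grid| = 85
step 2: project along x, AND mask (15/25) → |grid| = 51
step 3: project along z, AND mask (13/25) → |grid| = 23

|visual hull| = 23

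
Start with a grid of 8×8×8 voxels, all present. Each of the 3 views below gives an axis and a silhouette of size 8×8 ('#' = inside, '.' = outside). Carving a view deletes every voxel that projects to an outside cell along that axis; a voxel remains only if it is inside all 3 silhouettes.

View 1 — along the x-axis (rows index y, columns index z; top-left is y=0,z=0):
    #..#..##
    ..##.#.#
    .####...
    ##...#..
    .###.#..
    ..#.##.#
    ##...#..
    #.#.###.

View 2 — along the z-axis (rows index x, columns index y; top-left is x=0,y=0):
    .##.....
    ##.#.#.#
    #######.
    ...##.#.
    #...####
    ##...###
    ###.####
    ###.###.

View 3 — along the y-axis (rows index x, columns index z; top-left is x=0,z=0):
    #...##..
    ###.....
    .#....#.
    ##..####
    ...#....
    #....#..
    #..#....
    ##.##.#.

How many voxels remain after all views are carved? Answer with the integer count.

remaining voxels: 50

before carving: 512 voxels (8×8×8)
  1. axis=0 (YZ plane), |mask|=31  ⇒  voxels=248
  2. axis=2 (XY plane), |mask|=40  ⇒  voxels=155
  3. axis=1 (XZ plane), |mask|=24  ⇒  voxels=50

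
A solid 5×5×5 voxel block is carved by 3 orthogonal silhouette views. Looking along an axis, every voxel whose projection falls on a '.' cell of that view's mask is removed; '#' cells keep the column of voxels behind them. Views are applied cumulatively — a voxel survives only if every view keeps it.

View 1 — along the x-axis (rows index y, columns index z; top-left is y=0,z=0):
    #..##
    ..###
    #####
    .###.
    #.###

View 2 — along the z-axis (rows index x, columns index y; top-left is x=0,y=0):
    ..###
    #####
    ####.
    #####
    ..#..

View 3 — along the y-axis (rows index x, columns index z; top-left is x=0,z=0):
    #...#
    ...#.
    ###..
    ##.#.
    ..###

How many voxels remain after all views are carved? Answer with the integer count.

remaining voxels: 29

start: 5×5×5 = 125 voxels
after view 1 [x-axis, 18 of 25 cells solid] → remaining = 90
after view 2 [z-axis, 18 of 25 cells solid] → remaining = 67
after view 3 [y-axis, 12 of 25 cells solid] → remaining = 29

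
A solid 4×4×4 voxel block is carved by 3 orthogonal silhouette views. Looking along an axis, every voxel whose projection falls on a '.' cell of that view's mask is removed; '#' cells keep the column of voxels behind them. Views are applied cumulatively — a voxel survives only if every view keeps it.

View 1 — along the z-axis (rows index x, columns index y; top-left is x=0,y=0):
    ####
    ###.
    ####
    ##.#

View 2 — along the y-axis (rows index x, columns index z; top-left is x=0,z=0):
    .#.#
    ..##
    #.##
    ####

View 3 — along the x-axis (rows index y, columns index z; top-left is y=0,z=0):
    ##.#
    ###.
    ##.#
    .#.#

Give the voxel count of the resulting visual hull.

|visual hull| = 25

initial block: 4^3 = 64
  1. axis=2 (XY plane), |mask|=14  ⇒  voxels=56
  2. axis=1 (XZ plane), |mask|=11  ⇒  voxels=38
  3. axis=0 (YZ plane), |mask|=11  ⇒  voxels=25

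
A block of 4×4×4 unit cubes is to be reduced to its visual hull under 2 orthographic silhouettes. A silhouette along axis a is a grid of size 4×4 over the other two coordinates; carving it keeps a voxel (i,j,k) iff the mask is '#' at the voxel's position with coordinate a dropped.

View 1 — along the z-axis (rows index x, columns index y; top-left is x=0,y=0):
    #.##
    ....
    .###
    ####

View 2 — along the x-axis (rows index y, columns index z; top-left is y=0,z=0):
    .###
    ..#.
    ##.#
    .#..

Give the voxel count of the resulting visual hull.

full grid |V| = 64
[1] z-view keeps 10 columns → grid now 40
[2] x-view keeps 8 columns → grid now 20

voxel count = 20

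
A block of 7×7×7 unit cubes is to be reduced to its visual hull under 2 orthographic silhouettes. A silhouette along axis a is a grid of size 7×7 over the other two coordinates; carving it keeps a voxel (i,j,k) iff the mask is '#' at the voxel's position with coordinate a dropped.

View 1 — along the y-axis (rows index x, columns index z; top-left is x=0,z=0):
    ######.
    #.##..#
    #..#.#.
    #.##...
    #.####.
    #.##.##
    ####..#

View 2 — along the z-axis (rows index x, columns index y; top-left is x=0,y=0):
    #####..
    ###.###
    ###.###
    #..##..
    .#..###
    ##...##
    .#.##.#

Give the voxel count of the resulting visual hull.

initial block: 7^3 = 343
V1 y: intersect with XZ mask (31 set) -- 217 left
V2 z: intersect with XY mask (32 set) -- 141 left

|visual hull| = 141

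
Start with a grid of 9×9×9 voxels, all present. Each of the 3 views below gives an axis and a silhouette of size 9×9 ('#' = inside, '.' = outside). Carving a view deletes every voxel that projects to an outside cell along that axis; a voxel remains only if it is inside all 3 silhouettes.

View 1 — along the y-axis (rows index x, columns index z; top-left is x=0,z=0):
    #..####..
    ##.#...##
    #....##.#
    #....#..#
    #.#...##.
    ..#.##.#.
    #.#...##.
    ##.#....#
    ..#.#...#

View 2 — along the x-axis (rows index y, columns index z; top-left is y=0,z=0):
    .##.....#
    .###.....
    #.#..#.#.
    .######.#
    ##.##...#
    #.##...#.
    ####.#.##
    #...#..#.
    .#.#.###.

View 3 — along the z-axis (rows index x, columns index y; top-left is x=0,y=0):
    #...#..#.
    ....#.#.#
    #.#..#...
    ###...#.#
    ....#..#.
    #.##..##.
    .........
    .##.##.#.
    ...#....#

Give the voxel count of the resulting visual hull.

full grid |V| = 729
  1. axis=1 (XZ plane), |mask|=36  ⇒  voxels=324
  2. axis=0 (YZ plane), |mask|=41  ⇒  voxels=162
  3. axis=2 (XY plane), |mask|=28  ⇒  voxels=56

|visual hull| = 56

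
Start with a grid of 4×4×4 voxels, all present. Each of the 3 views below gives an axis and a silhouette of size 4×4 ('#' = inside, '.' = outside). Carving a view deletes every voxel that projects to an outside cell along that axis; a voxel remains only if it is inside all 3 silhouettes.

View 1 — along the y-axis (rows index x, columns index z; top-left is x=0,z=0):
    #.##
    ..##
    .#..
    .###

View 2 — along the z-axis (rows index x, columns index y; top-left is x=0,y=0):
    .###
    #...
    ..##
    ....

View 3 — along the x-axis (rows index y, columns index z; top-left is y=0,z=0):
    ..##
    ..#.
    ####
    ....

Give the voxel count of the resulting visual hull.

before carving: 64 voxels (4×4×4)
carve view 1 (along y, XZ-mask fill 9/16): 36 voxels remain
carve view 2 (along z, XY-mask fill 6/16): 13 voxels remain
carve view 3 (along x, YZ-mask fill 7/16): 7 voxels remain

voxel count = 7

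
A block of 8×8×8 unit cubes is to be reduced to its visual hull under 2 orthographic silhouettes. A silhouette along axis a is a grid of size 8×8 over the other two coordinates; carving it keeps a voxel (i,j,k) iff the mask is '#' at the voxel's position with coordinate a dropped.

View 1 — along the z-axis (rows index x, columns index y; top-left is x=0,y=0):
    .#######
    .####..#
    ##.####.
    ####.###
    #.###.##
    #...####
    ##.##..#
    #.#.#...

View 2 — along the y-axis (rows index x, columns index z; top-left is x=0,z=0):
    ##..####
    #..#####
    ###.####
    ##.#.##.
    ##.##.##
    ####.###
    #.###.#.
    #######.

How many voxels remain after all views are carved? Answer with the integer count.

remaining voxels: 266

before carving: 512 voxels (8×8×8)
after view 1 [z-axis, 44 of 64 cells solid] → remaining = 352
after view 2 [y-axis, 49 of 64 cells solid] → remaining = 266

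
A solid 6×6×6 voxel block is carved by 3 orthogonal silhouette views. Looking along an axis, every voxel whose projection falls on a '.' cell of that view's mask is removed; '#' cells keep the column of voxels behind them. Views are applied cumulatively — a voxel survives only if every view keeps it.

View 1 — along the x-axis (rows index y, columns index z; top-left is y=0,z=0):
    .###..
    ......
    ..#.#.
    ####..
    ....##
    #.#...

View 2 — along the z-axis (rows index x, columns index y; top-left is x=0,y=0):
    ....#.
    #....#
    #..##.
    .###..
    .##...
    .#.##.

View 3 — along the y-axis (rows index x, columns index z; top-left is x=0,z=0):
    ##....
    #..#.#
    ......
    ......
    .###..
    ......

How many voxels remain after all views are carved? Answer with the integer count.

before carving: 216 voxels (6×6×6)
V1 x: intersect with YZ mask (13 set) -- 78 left
V2 z: intersect with XY mask (14 set) -- 30 left
V3 y: intersect with XZ mask (8 set) -- 3 left

remaining voxels: 3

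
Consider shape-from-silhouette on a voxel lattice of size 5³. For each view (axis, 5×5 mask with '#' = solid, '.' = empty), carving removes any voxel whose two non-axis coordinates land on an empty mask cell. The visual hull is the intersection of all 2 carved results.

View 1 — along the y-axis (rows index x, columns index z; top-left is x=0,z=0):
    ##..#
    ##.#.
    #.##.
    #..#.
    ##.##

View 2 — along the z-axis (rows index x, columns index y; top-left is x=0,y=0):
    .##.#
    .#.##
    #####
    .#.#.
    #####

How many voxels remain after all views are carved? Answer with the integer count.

|visual hull| = 57

before carving: 125 voxels (5×5×5)
V1 y: intersect with XZ mask (15 set) -- 75 left
V2 z: intersect with XY mask (18 set) -- 57 left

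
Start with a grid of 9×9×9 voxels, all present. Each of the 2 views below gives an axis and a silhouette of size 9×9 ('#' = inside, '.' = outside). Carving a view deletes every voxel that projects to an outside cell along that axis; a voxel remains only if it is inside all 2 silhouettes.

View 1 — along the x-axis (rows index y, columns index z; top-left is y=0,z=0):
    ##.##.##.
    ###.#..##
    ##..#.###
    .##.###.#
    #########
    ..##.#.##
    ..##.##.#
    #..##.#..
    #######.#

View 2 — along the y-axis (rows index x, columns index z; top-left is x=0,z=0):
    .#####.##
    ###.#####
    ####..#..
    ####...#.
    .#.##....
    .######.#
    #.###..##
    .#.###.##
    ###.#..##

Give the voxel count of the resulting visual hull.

initial block: 9^3 = 729
  1. axis=0 (YZ plane), |mask|=55  ⇒  voxels=495
  2. axis=1 (XZ plane), |mask|=53  ⇒  voxels=324

|visual hull| = 324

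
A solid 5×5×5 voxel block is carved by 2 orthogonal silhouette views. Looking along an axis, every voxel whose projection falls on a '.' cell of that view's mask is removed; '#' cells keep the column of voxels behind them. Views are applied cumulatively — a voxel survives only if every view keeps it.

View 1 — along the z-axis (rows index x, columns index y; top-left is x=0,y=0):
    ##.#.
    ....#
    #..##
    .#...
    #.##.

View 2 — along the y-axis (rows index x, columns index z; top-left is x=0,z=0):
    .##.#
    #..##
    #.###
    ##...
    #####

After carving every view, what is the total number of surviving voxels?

41 voxels

start: 5×5×5 = 125 voxels
[1] z-view keeps 11 columns → grid now 55
[2] y-view keeps 17 columns → grid now 41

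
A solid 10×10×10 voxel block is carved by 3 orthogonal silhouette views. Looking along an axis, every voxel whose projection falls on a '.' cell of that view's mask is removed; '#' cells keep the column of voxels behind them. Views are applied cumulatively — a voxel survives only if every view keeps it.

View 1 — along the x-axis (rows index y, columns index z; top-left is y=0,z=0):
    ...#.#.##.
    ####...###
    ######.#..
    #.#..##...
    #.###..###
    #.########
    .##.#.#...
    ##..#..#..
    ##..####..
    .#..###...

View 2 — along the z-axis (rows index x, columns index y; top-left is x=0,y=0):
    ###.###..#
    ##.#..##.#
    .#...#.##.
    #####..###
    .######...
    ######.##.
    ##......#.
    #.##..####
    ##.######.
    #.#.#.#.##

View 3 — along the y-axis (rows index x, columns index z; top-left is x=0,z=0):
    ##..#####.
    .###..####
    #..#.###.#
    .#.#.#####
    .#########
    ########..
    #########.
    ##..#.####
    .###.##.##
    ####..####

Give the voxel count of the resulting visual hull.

initial block: 10^3 = 1000
  1. axis=0 (YZ plane), |mask|=56  ⇒  voxels=560
  2. axis=2 (XY plane), |mask|=63  ⇒  voxels=351
  3. axis=1 (XZ plane), |mask|=75  ⇒  voxels=255

255 voxels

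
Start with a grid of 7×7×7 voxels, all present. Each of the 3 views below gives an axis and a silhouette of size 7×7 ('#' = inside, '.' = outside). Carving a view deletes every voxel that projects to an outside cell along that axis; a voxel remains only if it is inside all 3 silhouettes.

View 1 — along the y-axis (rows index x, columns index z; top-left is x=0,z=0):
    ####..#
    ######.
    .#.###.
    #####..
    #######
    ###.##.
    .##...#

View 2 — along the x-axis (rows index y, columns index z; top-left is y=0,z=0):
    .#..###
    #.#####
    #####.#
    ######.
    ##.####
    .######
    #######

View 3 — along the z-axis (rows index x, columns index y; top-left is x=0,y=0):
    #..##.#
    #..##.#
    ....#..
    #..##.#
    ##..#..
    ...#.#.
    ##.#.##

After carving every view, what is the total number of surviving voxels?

|visual hull| = 92

initial block: 7^3 = 343
carve view 1 (along y, XZ-mask fill 35/49): 245 voxels remain
carve view 2 (along x, YZ-mask fill 41/49): 204 voxels remain
carve view 3 (along z, XY-mask fill 23/49): 92 voxels remain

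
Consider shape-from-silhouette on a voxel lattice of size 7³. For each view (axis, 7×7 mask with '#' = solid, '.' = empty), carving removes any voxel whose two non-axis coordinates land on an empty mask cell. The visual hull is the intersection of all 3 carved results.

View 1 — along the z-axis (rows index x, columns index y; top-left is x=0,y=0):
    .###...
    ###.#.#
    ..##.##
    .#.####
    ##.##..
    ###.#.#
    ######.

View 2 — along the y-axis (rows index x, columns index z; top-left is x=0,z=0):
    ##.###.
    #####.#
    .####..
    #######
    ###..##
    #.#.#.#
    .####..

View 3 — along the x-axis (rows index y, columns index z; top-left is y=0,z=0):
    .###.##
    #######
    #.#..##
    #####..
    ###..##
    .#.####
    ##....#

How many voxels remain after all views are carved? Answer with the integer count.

|visual hull| = 113

initial block: 7^3 = 343
carve view 1 (along z, XY-mask fill 32/49): 224 voxels remain
carve view 2 (along y, XZ-mask fill 35/49): 160 voxels remain
carve view 3 (along x, YZ-mask fill 34/49): 113 voxels remain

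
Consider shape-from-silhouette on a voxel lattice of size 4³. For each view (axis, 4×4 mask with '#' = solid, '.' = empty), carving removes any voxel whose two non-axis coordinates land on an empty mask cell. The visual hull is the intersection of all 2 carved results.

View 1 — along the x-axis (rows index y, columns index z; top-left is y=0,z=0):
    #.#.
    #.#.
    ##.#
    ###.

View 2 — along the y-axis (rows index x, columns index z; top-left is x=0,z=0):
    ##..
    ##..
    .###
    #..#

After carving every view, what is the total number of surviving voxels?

remaining voxels: 23

initial block: 4^3 = 64
after view 1 [x-axis, 10 of 16 cells solid] → remaining = 40
after view 2 [y-axis, 9 of 16 cells solid] → remaining = 23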